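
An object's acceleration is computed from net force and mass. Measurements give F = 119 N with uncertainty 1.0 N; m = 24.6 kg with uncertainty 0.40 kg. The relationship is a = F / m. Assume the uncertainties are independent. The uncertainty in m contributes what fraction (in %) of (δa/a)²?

(δa/a)² = (1·δF/F)² + (-1·δm/m)²
  F term: (1×0.00840)² = 7.06e-05
  m term: (-1×0.0163)² = 0.000264
Total = 0.000335. Share from m = 0.000264/0.000335 = 0.789.

78.9%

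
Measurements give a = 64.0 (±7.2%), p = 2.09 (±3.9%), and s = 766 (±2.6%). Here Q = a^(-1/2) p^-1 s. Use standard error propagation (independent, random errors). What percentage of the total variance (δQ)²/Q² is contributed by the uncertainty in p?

(δQ/Q)² = (−½·δa/a)² + (-1·δp/p)² + (1·δs/s)²
  a term: (-0.5×0.0720)² = 0.00130
  p term: (-1×0.0390)² = 0.00152
  s term: (1×0.0260)² = 0.000676
Total = 0.00349. Share from p = 0.00152/0.00349 = 0.435.

43.5%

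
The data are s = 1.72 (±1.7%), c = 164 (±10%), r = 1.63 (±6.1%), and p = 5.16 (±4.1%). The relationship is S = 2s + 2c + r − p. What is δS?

For a sum/difference, combine absolute errors in quadrature:
  (2·δs)² = 0.00342;  (2·δc)² = 1080;  (δr)² = 0.00989;  (δp)² = 0.0448
δS = √(1080) = 32.8

32.8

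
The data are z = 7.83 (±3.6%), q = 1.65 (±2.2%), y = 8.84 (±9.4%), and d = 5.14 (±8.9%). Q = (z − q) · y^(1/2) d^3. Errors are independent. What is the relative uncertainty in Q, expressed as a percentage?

Let u = z − q = 6.18. δu = √(δz² + δq²) = √(0.0795 + 0.00132) = 0.284, so δu/u = 0.0460.
Q is then a monomial in u, y, d:
δQ/Q = √((δu/u)² + (½·δy/y)² + (3·δd/d)²) = √(0.00211 + 0.00221 + 0.0713) = 0.275

27.5%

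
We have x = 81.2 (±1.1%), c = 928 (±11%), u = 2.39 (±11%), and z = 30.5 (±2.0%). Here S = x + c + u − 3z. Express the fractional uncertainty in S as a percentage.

11.1%

For a sum/difference, combine absolute errors in quadrature:
  (δx)² = 0.798;  (δc)² = 10400;  (δu)² = 0.0691;  (3·δz)² = 3.35
δS = √(10400) = 102
S = 920, so δS/S = 102/920 = 0.111.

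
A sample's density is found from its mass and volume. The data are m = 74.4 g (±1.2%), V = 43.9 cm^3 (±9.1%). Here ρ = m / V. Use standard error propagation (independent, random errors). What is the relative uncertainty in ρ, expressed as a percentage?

ρ is a product of powers, so relative uncertainties combine in quadrature:
  (1·δm/m)² = (1×0.0120)² = 0.000144;  (-1·δV/V)² = (-1×0.0910)² = 0.00828
δρ/ρ = √(0.00843) = 0.0918

9.18%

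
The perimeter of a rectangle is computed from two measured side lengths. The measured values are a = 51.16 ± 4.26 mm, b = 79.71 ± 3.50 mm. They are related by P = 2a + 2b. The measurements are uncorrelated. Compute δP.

P is a linear combination, so absolute uncertainties add in quadrature:
  (2·δa)² = 72.6;  (2·δb)² = 49.0
δP = √(122) = 11.0 mm

11.0 mm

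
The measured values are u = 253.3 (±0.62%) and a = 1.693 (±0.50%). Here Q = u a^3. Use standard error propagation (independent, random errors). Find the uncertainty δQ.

Products/powers → add relative errors in quadrature, weighted by exponent:
  (1·δu/u)² = (1×0.00620)² = 3.84e-05;  (3·δa/a)² = (3×0.00500)² = 0.000225
δQ/Q = √(0.000263) = 0.0162
Q = 1229, so δQ = 0.0162 × 1229 = 20.0.

20.0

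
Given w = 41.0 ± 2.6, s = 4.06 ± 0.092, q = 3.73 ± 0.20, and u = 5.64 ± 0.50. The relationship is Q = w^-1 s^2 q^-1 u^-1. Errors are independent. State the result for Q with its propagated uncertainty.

0.0191 ± 0.00248

Since Q is a product/quotient, work with relative uncertainties:
  (-1·δw/w)² = (-1×0.0634)² = 0.00402;  (2·δs/s)² = (2×0.0227)² = 0.00205;  (-1·δq/q)² = (-1×0.0536)² = 0.00288;  (-1·δu/u)² = (-1×0.0887)² = 0.00786
δQ/Q = √(0.0168) = 0.130
Q = 0.0191, so δQ = 0.130 × 0.0191 = 0.00248.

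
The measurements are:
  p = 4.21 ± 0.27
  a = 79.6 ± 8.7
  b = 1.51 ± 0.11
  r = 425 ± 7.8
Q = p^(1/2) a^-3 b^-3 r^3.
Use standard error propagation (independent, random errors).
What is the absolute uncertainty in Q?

36.2

Since Q is a product/quotient, work with relative uncertainties:
  (½·δp/p)² = (0.5×0.0641)² = 0.00103;  (-3·δa/a)² = (-3×0.109)² = 0.108;  (-3·δb/b)² = (-3×0.0728)² = 0.0478;  (3·δr/r)² = (3×0.0184)² = 0.00303
δQ/Q = √(0.159) = 0.399
Q = 90.7, so δQ = 0.399 × 90.7 = 36.2.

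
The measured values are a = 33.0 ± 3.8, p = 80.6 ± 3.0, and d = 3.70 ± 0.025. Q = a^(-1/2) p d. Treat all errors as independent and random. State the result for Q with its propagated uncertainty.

Each factor contributes (exponent × relative error)² to (δQ/Q)²:
  (−½·δa/a)² = (-0.5×0.115)² = 0.00331;  (1·δp/p)² = (1×0.0372)² = 0.00139;  (1·δd/d)² = (1×0.00676)² = 4.57e-05
δQ/Q = √(0.00475) = 0.0689
Q = 51.9, so δQ = 0.0689 × 51.9 = 3.58.

51.9 ± 3.58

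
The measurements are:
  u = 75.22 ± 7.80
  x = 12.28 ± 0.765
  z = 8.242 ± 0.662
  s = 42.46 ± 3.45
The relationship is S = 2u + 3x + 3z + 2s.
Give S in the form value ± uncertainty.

296.9 ± 17.3

For a sum/difference, combine absolute errors in quadrature:
  (2·δu)² = 243;  (3·δx)² = 5.27;  (3·δz)² = 3.94;  (2·δs)² = 47.6
δS = √(300) = 17.3
S = 296.9.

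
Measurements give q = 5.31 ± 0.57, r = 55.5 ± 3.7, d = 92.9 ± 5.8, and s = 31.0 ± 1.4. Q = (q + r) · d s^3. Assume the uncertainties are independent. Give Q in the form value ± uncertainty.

(1.68 ± 0.272) × 10^8

Let u = q + r = 60.8. δu = √(δq² + δr²) = √(0.325 + 13.7) = 3.74, so δu/u = 0.0616.
Q is then a monomial in u, d, s:
δQ/Q = √((δu/u)² + (1·δd/d)² + (3·δs/s)²) = √(0.00379 + 0.00390 + 0.0184) = 0.161
Q = 1.68e+08, so δQ = 0.161 × 1.68e+08 = 2.72e+07.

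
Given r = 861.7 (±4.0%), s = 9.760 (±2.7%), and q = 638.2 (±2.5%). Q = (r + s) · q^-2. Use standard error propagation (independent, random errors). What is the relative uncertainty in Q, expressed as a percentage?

6.38%

Let u = r + s = 871.5. δu = √(δr² + δs²) = √(1190 + 0.0694) = 34.5, so δu/u = 0.0396.
Q is then a monomial in u, q:
δQ/Q = √((δu/u)² + (-2·δq/q)²) = √(0.00156 + 0.00250) = 0.0638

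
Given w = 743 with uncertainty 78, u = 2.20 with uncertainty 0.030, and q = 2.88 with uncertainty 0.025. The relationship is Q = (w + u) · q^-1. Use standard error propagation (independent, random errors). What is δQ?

27.2

Let h = w + u = 745. δh = √(δw² + δu²) = √(6080 + 0.000900) = 78.0, so δh/h = 0.105.
Q is then a monomial in h, q:
δQ/Q = √((δh/h)² + (-1·δq/q)²) = √(0.0110 + 7.54e-05) = 0.105
Q = 259, so δQ = 0.105 × 259 = 27.2.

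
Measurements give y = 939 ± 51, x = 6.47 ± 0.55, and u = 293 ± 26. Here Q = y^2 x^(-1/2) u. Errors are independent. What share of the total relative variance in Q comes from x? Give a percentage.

(δQ/Q)² = (2·δy/y)² + (−½·δx/x)² + (1·δu/u)²
  y term: (2×0.0543)² = 0.0118
  x term: (-0.5×0.0850)² = 0.00181
  u term: (1×0.0887)² = 0.00787
Total = 0.0215. Share from x = 0.00181/0.0215 = 0.0841.

8.41%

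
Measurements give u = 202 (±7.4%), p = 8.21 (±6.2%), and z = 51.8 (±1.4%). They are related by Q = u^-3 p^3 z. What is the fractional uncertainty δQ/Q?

Each factor contributes (exponent × relative error)² to (δQ/Q)²:
  (-3·δu/u)² = (-3×0.0740)² = 0.0493;  (3·δp/p)² = (3×0.0620)² = 0.0346;  (1·δz/z)² = (1×0.0140)² = 0.000196
δQ/Q = √(0.0841) = 0.290

0.290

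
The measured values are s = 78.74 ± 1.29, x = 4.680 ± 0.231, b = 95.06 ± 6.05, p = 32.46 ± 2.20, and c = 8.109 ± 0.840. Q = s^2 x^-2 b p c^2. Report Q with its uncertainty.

Each factor contributes (exponent × relative error)² to (δQ/Q)²:
  (2·δs/s)² = (2×0.0164)² = 0.00107;  (-2·δx/x)² = (-2×0.0494)² = 0.00975;  (1·δb/b)² = (1×0.0636)² = 0.00405;  (1·δp/p)² = (1×0.0678)² = 0.00459;  (2·δc/c)² = (2×0.104)² = 0.0429
δQ/Q = √(0.0624) = 0.250
Q = 5.744e+07, so δQ = 0.250 × 5.744e+07 = 1.43e+07.

(5.744 ± 1.43) × 10^7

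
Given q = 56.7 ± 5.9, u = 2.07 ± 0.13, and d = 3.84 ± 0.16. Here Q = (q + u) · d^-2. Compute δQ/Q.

Let w = q + u = 58.8. δw = √(δq² + δu²) = √(34.8 + 0.0169) = 5.90, so δw/w = 0.100.
Q is then a monomial in w, d:
δQ/Q = √((δw/w)² + (-2·δd/d)²) = √(0.0101 + 0.00694) = 0.130

0.130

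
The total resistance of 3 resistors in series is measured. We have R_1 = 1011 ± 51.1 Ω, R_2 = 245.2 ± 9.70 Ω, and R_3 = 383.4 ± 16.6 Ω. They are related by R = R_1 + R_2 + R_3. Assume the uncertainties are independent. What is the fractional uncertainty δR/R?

Each term contributes (cᵢ δxᵢ)² to (δR)²:
  (δR_1)² = 2610;  (δR_2)² = 94.1;  (δR_3)² = 276
δR = √(2980) = 54.6 Ω
R = 1640 Ω, so δR/R = 54.6/1640 = 0.0333.

0.0333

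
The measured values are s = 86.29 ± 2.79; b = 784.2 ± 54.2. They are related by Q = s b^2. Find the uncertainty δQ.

Q is a product of powers, so relative uncertainties combine in quadrature:
  (1·δs/s)² = (1×0.0323)² = 0.00105;  (2·δb/b)² = (2×0.0691)² = 0.0191
δQ/Q = √(0.0202) = 0.142
Q = 5.307e+07, so δQ = 0.142 × 5.307e+07 = 7.53e+06.

7.53e+06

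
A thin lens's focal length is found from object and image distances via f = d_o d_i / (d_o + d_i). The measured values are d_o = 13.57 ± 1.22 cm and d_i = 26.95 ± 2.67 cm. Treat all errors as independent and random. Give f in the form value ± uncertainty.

∂f/∂d_o = (d_i/(d_o+d_i))² = 0.442;  ∂f/∂d_i = (d_o/(d_o+d_i))² = 0.112
δf = √((∂f/∂d_o · δd_o)² + (∂f/∂d_i · δd_i)²) = √(0.291 + 0.0897) = 0.617 cm
f = 9.025 cm.

9.025 ± 0.617 cm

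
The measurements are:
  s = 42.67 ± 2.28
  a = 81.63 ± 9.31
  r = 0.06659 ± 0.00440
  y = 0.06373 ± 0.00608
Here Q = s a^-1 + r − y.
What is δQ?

0.0663

Let p = s·a^-1 = 0.5227. δp/p = √((1·δs/s)² + (-1·δa/a)²) = √(0.00286 + 0.0130) = 0.126, so δp = 0.0658.
Q = p + r − y: δQ = √(δp² + δr² + δy²) = √(0.00433 + 1.94e-05 + 3.7e-05) = 0.0663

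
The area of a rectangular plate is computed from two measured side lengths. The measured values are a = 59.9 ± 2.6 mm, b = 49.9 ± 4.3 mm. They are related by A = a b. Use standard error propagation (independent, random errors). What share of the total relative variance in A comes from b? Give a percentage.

79.8%

(δA/A)² = (1·δa/a)² + (1·δb/b)²
  a term: (1×0.0434)² = 0.00188
  b term: (1×0.0862)² = 0.00743
Total = 0.00931. Share from b = 0.00743/0.00931 = 0.798.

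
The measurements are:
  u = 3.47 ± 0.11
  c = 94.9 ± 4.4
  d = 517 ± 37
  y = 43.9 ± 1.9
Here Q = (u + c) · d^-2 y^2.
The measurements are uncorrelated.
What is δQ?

Let w = u + c = 98.4. δw = √(δu² + δc²) = √(0.0121 + 19.4) = 4.40, so δw/w = 0.0447.
Q is then a monomial in w, d, y:
δQ/Q = √((δw/w)² + (-2·δd/d)² + (2·δy/y)²) = √(0.00200 + 0.0205 + 0.00749) = 0.173
Q = 0.709, so δQ = 0.173 × 0.709 = 0.123.

0.123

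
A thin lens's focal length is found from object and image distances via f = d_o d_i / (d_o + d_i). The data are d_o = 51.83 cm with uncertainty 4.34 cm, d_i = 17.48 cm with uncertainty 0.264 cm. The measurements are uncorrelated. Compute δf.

0.313 cm

∂f/∂d_o = (d_i/(d_o+d_i))² = 0.0636;  ∂f/∂d_i = (d_o/(d_o+d_i))² = 0.559
δf = √((∂f/∂d_o · δd_o)² + (∂f/∂d_i · δd_i)²) = √(0.0762 + 0.0218) = 0.313 cm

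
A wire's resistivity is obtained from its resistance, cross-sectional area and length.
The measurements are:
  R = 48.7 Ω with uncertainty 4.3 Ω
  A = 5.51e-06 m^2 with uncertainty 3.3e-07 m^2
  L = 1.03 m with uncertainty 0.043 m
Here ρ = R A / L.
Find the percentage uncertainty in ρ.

11.5%

Products/powers → add relative errors in quadrature, weighted by exponent:
  (1·δR/R)² = (1×0.0883)² = 0.00780;  (1·δA/A)² = (1×0.0599)² = 0.00359;  (-1·δL/L)² = (-1×0.0417)² = 0.00174
δρ/ρ = √(0.0131) = 0.115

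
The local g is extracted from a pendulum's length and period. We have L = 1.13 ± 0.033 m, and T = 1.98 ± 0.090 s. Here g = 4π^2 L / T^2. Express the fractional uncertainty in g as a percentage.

For a monomial g ∝ L, T^-2, fractional errors add in quadrature:
  (1·δL/L)² = (1×0.0292)² = 0.000853;  (-2·δT/T)² = (-2×0.0455)² = 0.00826
δg/g = √(0.00912) = 0.0955

9.55%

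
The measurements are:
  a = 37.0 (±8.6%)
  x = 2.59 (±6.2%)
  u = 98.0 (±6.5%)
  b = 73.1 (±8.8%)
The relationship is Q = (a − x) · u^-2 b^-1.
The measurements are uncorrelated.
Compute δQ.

Let w = a − x = 34.4. δw = √(δa² + δx²) = √(10.1 + 0.0258) = 3.19, so δw/w = 0.0926.
Q is then a monomial in w, u, b:
δQ/Q = √((δw/w)² + (-2·δu/u)² + (-1·δb/b)²) = √(0.00857 + 0.0169 + 0.00774) = 0.182
Q = 4.9e-05, so δQ = 0.182 × 4.9e-05 = 8.93e-06.

8.93e-06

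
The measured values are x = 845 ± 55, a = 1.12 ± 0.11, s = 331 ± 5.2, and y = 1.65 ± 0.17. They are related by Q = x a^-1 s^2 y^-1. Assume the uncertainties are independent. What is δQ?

8e+06

Relative error in a monomial: (δQ/Q)² = Σ (nᵢ · δxᵢ/xᵢ)².
  (1·δx/x)² = (1×0.0651)² = 0.00424;  (-1·δa/a)² = (-1×0.0982)² = 0.00965;  (2·δs/s)² = (2×0.0157)² = 0.000987;  (-1·δy/y)² = (-1×0.103)² = 0.0106
δQ/Q = √(0.0255) = 0.160
Q = 5.01e+07, so δQ = 0.160 × 5.01e+07 = 8e+06.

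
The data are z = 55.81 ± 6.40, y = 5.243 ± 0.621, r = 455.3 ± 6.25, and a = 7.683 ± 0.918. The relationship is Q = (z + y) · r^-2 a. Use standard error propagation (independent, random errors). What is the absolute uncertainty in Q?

Let u = z + y = 61.05. δu = √(δz² + δy²) = √(41.0 + 0.386) = 6.43, so δu/u = 0.105.
Q is then a monomial in u, r, a:
δQ/Q = √((δu/u)² + (-2·δr/r)² + (1·δa/a)²) = √(0.0111 + 0.000754 + 0.0143) = 0.162
Q = 0.002263, so δQ = 0.162 × 0.002263 = 0.000366.

0.000366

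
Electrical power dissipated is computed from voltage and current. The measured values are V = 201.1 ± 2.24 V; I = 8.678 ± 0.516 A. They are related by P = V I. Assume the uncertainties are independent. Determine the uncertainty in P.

106 W

For a monomial P ∝ V, I, fractional errors add in quadrature:
  (1·δV/V)² = (1×0.0111)² = 0.000124;  (1·δI/I)² = (1×0.0595)² = 0.00354
δP/P = √(0.00366) = 0.0605
P = 1745 W, so δP = 0.0605 × 1745 = 106 W.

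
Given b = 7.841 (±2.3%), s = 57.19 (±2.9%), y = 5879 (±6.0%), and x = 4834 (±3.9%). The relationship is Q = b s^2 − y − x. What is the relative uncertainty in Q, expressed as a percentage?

Let p = b·s^2 = 25650. δp/p = √((1·δb/b)² + (2·δs/s)²) = √(0.000529 + 0.00336) = 0.0624, so δp = 1600.
Q = p − y − x: δQ = √(δp² + δy² + δx²) = √(2.56e+06 + 1.24e+05 + 35500) = 1650
Q = 14930, so δQ/Q = 1650/14930 = 0.110.

11.0%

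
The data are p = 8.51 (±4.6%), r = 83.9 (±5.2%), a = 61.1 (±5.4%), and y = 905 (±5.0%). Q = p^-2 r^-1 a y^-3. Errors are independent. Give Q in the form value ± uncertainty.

Each factor contributes (exponent × relative error)² to (δQ/Q)²:
  (-2·δp/p)² = (-2×0.0460)² = 0.00846;  (-1·δr/r)² = (-1×0.0520)² = 0.00270;  (1·δa/a)² = (1×0.0540)² = 0.00292;  (-3·δy/y)² = (-3×0.0500)² = 0.0225
δQ/Q = √(0.0366) = 0.191
Q = 1.36e-11, so δQ = 0.191 × 1.36e-11 = 2.59e-12.

(1.36 ± 0.259) × 10^-11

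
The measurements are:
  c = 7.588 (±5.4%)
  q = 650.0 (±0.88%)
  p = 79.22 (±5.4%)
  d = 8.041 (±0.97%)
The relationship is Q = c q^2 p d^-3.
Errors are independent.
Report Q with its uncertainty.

488500 ± 40800

Each factor contributes (exponent × relative error)² to (δQ/Q)²:
  (1·δc/c)² = (1×0.0540)² = 0.00292;  (2·δq/q)² = (2×0.00880)² = 0.000310;  (1·δp/p)² = (1×0.0540)² = 0.00292;  (-3·δd/d)² = (-3×0.00970)² = 0.000847
δQ/Q = √(0.00699) = 0.0836
Q = 488500, so δQ = 0.0836 × 488500 = 40800.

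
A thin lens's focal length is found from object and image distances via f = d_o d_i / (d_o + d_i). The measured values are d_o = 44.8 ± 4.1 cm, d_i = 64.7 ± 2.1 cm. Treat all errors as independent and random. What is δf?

∂f/∂d_o = (d_i/(d_o+d_i))² = 0.349;  ∂f/∂d_i = (d_o/(d_o+d_i))² = 0.167
δf = √((∂f/∂d_o · δd_o)² + (∂f/∂d_i · δd_i)²) = √(2.05 + 0.124) = 1.47 cm

1.47 cm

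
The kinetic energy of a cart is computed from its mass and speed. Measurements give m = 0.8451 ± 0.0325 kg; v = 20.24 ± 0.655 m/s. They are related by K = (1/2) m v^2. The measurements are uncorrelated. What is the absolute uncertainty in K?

Relative error in a monomial: (δK/K)² = Σ (nᵢ · δxᵢ/xᵢ)².
  (1·δm/m)² = (1×0.0385)² = 0.00148;  (2·δv/v)² = (2×0.0324)² = 0.00419
δK/K = √(0.00567) = 0.0753
K = 173.1 J, so δK = 0.0753 × 173.1 = 13.0 J.

13.0 J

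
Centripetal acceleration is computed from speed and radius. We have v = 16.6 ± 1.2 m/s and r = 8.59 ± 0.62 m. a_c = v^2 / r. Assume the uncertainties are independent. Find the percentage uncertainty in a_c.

Each factor contributes (exponent × relative error)² to (δa_c/a_c)²:
  (2·δv/v)² = (2×0.0723)² = 0.0209;  (-1·δr/r)² = (-1×0.0722)² = 0.00521
δa_c/a_c = √(0.0261) = 0.162

16.2%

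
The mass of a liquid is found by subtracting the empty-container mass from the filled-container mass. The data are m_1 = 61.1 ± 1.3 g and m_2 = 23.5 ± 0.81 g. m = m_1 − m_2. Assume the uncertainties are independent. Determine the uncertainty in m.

Each term contributes (cᵢ δxᵢ)² to (δm)²:
  (δm_1)² = 1.69;  (δm_2)² = 0.656
δm = √(2.35) = 1.53 g

1.53 g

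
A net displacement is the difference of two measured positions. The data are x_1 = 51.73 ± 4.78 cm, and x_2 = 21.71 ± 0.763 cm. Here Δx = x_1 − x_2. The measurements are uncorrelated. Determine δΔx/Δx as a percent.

For a sum/difference, combine absolute errors in quadrature:
  (δx_1)² = 22.8;  (δx_2)² = 0.582
δΔx = √(23.4) = 4.84 cm
Δx = 30.02 cm, so δΔx/Δx = 4.84/30.02 = 0.161.

16.1%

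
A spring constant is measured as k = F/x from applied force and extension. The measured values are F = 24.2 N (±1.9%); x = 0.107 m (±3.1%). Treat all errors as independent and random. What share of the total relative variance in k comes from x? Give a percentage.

72.7%

(δk/k)² = (1·δF/F)² + (-1·δx/x)²
  F term: (1×0.0190)² = 0.000361
  x term: (-1×0.0310)² = 0.000961
Total = 0.00132. Share from x = 0.000961/0.00132 = 0.727.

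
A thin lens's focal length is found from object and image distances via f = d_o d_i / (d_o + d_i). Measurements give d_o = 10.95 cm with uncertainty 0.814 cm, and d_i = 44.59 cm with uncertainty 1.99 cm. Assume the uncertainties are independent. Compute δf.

0.530 cm

∂f/∂d_o = (d_i/(d_o+d_i))² = 0.645;  ∂f/∂d_i = (d_o/(d_o+d_i))² = 0.0389
δf = √((∂f/∂d_o · δd_o)² + (∂f/∂d_i · δd_i)²) = √(0.275 + 0.00598) = 0.530 cm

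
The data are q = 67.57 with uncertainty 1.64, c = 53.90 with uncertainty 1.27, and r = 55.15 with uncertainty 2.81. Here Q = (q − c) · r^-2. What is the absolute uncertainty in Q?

Let u = q − c = 13.67. δu = √(δq² + δc²) = √(2.69 + 1.61) = 2.07, so δu/u = 0.152.
Q is then a monomial in u, r:
δQ/Q = √((δu/u)² + (-2·δr/r)²) = √(0.0230 + 0.0104) = 0.183
Q = 0.004494, so δQ = 0.183 × 0.004494 = 0.000821.

0.000821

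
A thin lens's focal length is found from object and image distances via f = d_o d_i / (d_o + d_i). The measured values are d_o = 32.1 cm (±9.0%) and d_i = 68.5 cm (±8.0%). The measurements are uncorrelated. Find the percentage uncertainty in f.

6.64%

∂f/∂d_o = (d_i/(d_o+d_i))² = 0.464;  ∂f/∂d_i = (d_o/(d_o+d_i))² = 0.102
δf = √((∂f/∂d_o · δd_o)² + (∂f/∂d_i · δd_i)²) = √(1.79 + 0.311) = 1.45 cm
f = 21.9 cm, so δf/f = 1.45/21.9 = 0.0664.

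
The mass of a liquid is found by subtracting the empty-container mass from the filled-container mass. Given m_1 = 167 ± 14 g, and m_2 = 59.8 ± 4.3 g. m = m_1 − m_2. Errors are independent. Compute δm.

14.6 g

Each term contributes (cᵢ δxᵢ)² to (δm)²:
  (δm_1)² = 196;  (δm_2)² = 18.5
δm = √(214) = 14.6 g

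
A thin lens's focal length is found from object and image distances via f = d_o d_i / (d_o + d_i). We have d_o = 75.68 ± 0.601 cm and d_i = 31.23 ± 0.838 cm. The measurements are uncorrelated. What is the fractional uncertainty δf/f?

0.0191

∂f/∂d_o = (d_i/(d_o+d_i))² = 0.0853;  ∂f/∂d_i = (d_o/(d_o+d_i))² = 0.501
δf = √((∂f/∂d_o · δd_o)² + (∂f/∂d_i · δd_i)²) = √(0.00263 + 0.176) = 0.423 cm
f = 22.11 cm, so δf/f = 0.423/22.11 = 0.0191.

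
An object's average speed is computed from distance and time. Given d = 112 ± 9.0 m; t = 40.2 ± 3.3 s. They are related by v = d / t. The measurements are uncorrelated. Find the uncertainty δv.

0.320 m/s

Relative error in a monomial: (δv/v)² = Σ (nᵢ · δxᵢ/xᵢ)².
  (1·δd/d)² = (1×0.0804)² = 0.00646;  (-1·δt/t)² = (-1×0.0821)² = 0.00674
δv/v = √(0.0132) = 0.115
v = 2.79 m/s, so δv = 0.115 × 2.79 = 0.320 m/s.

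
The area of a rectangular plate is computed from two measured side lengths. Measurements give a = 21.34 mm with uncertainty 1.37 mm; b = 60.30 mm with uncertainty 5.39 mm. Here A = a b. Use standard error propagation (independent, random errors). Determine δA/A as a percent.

Products/powers → add relative errors in quadrature, weighted by exponent:
  (1·δa/a)² = (1×0.0642)² = 0.00412;  (1·δb/b)² = (1×0.0894)² = 0.00799
δA/A = √(0.0121) = 0.110

11.0%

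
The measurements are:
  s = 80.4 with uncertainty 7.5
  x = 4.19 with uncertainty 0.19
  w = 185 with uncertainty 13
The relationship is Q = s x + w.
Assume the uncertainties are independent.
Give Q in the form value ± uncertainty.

522 ± 37.3

Let p = s·x = 337. δp/p = √((1·δs/s)² + (1·δx/x)²) = √(0.00870 + 0.00206) = 0.104, so δp = 34.9.
Q = p + w: δQ = √(δp² + δw²) = √(1220 + 169) = 37.3
Q = 522.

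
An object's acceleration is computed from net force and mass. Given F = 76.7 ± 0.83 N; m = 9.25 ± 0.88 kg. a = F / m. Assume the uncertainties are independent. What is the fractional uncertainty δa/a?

Relative error in a monomial: (δa/a)² = Σ (nᵢ · δxᵢ/xᵢ)².
  (1·δF/F)² = (1×0.0108)² = 0.000117;  (-1·δm/m)² = (-1×0.0951)² = 0.00905
δa/a = √(0.00917) = 0.0957

0.0957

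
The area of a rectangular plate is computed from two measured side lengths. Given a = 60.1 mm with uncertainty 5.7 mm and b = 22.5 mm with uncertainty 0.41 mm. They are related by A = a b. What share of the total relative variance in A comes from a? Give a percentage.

(δA/A)² = (1·δa/a)² + (1·δb/b)²
  a term: (1×0.0948)² = 0.00899
  b term: (1×0.0182)² = 0.000332
Total = 0.00933. Share from a = 0.00899/0.00933 = 0.964.

96.4%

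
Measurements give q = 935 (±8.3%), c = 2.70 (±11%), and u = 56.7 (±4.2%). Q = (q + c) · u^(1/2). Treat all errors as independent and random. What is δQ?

603

Let w = q + c = 938. δw = √(δq² + δc²) = √(6020 + 0.0882) = 77.6, so δw/w = 0.0828.
Q is then a monomial in w, u:
δQ/Q = √((δw/w)² + (½·δu/u)²) = √(0.00685 + 0.000441) = 0.0854
Q = 7060, so δQ = 0.0854 × 7060 = 603.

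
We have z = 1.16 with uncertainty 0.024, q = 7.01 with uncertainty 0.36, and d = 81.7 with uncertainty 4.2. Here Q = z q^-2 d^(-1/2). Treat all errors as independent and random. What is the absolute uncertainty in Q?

Products/powers → add relative errors in quadrature, weighted by exponent:
  (1·δz/z)² = (1×0.0207)² = 0.000428;  (-2·δq/q)² = (-2×0.0514)² = 0.0105;  (−½·δd/d)² = (-0.5×0.0514)² = 0.000661
δQ/Q = √(0.0116) = 0.108
Q = 0.00261, so δQ = 0.108 × 0.00261 = 0.000282.

0.000282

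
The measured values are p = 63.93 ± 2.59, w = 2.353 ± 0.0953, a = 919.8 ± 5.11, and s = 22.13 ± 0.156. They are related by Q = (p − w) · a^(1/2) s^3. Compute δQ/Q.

0.0472

Let u = p − w = 61.58. δu = √(δp² + δw²) = √(6.71 + 0.00908) = 2.59, so δu/u = 0.0421.
Q is then a monomial in u, a, s:
δQ/Q = √((δu/u)² + (½·δa/a)² + (3·δs/s)²) = √(0.00177 + 7.72e-06 + 0.000447) = 0.0472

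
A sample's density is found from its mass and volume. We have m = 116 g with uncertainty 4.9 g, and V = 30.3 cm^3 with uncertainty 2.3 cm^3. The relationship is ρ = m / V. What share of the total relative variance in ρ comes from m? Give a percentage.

(δρ/ρ)² = (1·δm/m)² + (-1·δV/V)²
  m term: (1×0.0422)² = 0.00178
  V term: (-1×0.0759)² = 0.00576
Total = 0.00755. Share from m = 0.00178/0.00755 = 0.236.

23.6%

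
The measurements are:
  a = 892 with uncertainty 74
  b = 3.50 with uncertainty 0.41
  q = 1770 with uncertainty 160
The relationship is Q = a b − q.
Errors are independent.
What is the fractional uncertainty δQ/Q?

Let p = a·b = 3120. δp/p = √((1·δa/a)² + (1·δb/b)²) = √(0.00688 + 0.0137) = 0.144, so δp = 448.
Q = p − q: δQ = √(δp² + δq²) = √(2.01e+05 + 25600) = 476
Q = 1350, so δQ/Q = 476/1350 = 0.352.

0.352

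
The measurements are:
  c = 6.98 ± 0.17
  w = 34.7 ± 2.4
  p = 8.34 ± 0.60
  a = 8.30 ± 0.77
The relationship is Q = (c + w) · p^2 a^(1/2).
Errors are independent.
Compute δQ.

Let u = c + w = 41.7. δu = √(δc² + δw²) = √(0.0289 + 5.76) = 2.41, so δu/u = 0.0577.
Q is then a monomial in u, p, a:
δQ/Q = √((δu/u)² + (2·δp/p)² + (½·δa/a)²) = √(0.00333 + 0.0207 + 0.00215) = 0.162
Q = 8350, so δQ = 0.162 × 8350 = 1350.

1350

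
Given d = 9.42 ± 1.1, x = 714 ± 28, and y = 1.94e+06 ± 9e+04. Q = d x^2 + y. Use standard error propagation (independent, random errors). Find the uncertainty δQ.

6.81e+05

Let p = d·x^2 = 4.8e+06. δp/p = √((1·δd/d)² + (2·δx/x)²) = √(0.0136 + 0.00615) = 0.141, so δp = 6.76e+05.
Q = p + y: δQ = √(δp² + δy²) = √(4.56e+11 + 8.1e+09) = 6.81e+05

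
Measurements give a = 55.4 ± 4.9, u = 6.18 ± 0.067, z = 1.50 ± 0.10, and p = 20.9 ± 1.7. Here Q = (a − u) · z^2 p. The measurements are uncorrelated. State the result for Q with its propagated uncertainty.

Let w = a − u = 49.2. δw = √(δa² + δu²) = √(24.0 + 0.00449) = 4.90, so δw/w = 0.0996.
Q is then a monomial in w, z, p:
δQ/Q = √((δw/w)² + (2·δz/z)² + (1·δp/p)²) = √(0.00991 + 0.0178 + 0.00662) = 0.185
Q = 2310, so δQ = 0.185 × 2310 = 429.

2310 ± 429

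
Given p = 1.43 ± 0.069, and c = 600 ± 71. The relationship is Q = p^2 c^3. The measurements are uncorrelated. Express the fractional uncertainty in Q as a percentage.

36.8%

For a monomial Q ∝ p^2, c^3, fractional errors add in quadrature:
  (2·δp/p)² = (2×0.0483)² = 0.00931;  (3·δc/c)² = (3×0.118)² = 0.126
δQ/Q = √(0.135) = 0.368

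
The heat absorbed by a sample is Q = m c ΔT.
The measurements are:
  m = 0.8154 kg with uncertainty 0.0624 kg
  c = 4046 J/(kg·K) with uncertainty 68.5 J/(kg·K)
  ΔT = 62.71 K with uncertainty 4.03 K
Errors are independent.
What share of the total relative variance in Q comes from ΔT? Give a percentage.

(δQ/Q)² = (1·δm/m)² + (1·δc/c)² + (1·δΔT/ΔT)²
  m term: (1×0.0765)² = 0.00586
  c term: (1×0.0169)² = 0.000287
  ΔT term: (1×0.0643)² = 0.00413
Total = 0.0103. Share from ΔT = 0.00413/0.0103 = 0.402.

40.2%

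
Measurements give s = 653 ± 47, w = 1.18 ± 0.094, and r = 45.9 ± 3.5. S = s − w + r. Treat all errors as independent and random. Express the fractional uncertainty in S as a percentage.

6.75%

Sums and differences: (δS)² = Σ (cᵢ δxᵢ)².
  (δs)² = 2210;  (δw)² = 0.00884;  (δr)² = 12.2
δS = √(2220) = 47.1
S = 698, so δS/S = 47.1/698 = 0.0675.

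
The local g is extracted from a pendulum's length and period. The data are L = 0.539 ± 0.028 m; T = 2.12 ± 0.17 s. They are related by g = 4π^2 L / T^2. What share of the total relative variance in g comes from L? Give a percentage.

9.50%

(δg/g)² = (1·δL/L)² + (-2·δT/T)²
  L term: (1×0.0519)² = 0.00270
  T term: (-2×0.0802)² = 0.0257
Total = 0.0284. Share from L = 0.00270/0.0284 = 0.0950.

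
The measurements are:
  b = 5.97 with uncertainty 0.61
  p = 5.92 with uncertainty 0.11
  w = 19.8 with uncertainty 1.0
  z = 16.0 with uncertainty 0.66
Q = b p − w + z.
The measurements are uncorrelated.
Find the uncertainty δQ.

3.86

Let h = b·p = 35.3. δh/h = √((1·δb/b)² + (1·δp/p)²) = √(0.0104 + 0.000345) = 0.104, so δh = 3.67.
Q = h − w + z: δQ = √(δh² + δw² + δz²) = √(13.5 + 1.00 + 0.436) = 3.86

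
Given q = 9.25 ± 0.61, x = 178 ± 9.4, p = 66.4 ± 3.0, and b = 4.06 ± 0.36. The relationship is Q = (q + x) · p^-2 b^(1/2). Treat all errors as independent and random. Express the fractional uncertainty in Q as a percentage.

Let u = q + x = 187. δu = √(δq² + δx²) = √(0.372 + 88.4) = 9.42, so δu/u = 0.0503.
Q is then a monomial in u, p, b:
δQ/Q = √((δu/u)² + (-2·δp/p)² + (½·δb/b)²) = √(0.00253 + 0.00817 + 0.00197) = 0.113

11.3%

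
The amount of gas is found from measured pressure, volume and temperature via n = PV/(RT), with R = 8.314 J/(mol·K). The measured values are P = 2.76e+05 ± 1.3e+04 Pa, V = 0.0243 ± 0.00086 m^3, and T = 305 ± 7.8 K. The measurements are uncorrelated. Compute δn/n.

Relative error in a monomial: (δn/n)² = Σ (nᵢ · δxᵢ/xᵢ)².
  (1·δP/P)² = (1×0.0471)² = 0.00222;  (1·δV/V)² = (1×0.0354)² = 0.00125;  (-1·δT/T)² = (-1×0.0256)² = 0.000654
δn/n = √(0.00413) = 0.0642

0.0642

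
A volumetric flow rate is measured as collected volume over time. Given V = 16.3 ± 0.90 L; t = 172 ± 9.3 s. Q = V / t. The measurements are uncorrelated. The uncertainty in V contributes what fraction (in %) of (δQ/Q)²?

51.0%

(δQ/Q)² = (1·δV/V)² + (-1·δt/t)²
  V term: (1×0.0552)² = 0.00305
  t term: (-1×0.0541)² = 0.00292
Total = 0.00597. Share from V = 0.00305/0.00597 = 0.510.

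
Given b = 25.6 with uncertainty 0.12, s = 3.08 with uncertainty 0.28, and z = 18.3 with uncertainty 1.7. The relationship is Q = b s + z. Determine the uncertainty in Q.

7.38

Let p = b·s = 78.8. δp/p = √((1·δb/b)² + (1·δs/s)²) = √(2.2e-05 + 0.00826) = 0.0910, so δp = 7.18.
Q = p + z: δQ = √(δp² + δz²) = √(51.5 + 2.89) = 7.38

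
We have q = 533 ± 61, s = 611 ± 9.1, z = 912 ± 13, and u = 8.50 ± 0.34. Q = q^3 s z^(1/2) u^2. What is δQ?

7.12e+13

Products/powers → add relative errors in quadrature, weighted by exponent:
  (3·δq/q)² = (3×0.114)² = 0.118;  (1·δs/s)² = (1×0.0149)² = 0.000222;  (½·δz/z)² = (0.5×0.0143)² = 5.08e-05;  (2·δu/u)² = (2×0.0400)² = 0.00640
δQ/Q = √(0.125) = 0.353
Q = 2.02e+14, so δQ = 0.353 × 2.02e+14 = 7.12e+13.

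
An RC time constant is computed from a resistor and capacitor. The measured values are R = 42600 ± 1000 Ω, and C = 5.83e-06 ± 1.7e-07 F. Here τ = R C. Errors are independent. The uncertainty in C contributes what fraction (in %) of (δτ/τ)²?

60.7%

(δτ/τ)² = (1·δR/R)² + (1·δC/C)²
  R term: (1×0.0235)² = 0.000551
  C term: (1×0.0292)² = 0.000850
Total = 0.00140. Share from C = 0.000850/0.00140 = 0.607.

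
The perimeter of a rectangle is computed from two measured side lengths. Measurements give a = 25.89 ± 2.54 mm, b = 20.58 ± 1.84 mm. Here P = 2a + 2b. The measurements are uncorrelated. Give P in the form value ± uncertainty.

For a sum/difference, combine absolute errors in quadrature:
  (2·δa)² = 25.8;  (2·δb)² = 13.5
δP = √(39.3) = 6.27 mm
P = 92.94 mm.

92.94 ± 6.27 mm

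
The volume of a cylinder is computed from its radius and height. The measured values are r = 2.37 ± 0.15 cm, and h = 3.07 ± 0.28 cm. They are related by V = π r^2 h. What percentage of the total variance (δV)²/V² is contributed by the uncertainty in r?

(δV/V)² = (2·δr/r)² + (1·δh/h)²
  r term: (2×0.0633)² = 0.0160
  h term: (1×0.0912)² = 0.00832
Total = 0.0243. Share from r = 0.0160/0.0243 = 0.658.

65.8%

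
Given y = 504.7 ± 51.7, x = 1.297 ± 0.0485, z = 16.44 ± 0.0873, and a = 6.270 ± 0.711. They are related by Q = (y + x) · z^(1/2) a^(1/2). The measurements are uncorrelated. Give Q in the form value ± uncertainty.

Let u = y + x = 506.0. δu = √(δy² + δx²) = √(2670 + 0.00235) = 51.7, so δu/u = 0.102.
Q is then a monomial in u, z, a:
δQ/Q = √((δu/u)² + (½·δz/z)² + (½·δa/a)²) = √(0.0104 + 7.05e-06 + 0.00321) = 0.117
Q = 5137, so δQ = 0.117 × 5137 = 600.

5137 ± 600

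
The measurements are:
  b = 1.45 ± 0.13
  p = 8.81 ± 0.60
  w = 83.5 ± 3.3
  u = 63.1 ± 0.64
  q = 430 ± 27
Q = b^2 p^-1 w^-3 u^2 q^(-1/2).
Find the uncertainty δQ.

1.8e-05

For a monomial Q ∝ b^2, p^-1, w^-3, u^2, q^(-1/2), fractional errors add in quadrature:
  (2·δb/b)² = (2×0.0897)² = 0.0322;  (-1·δp/p)² = (-1×0.0681)² = 0.00464;  (-3·δw/w)² = (-3×0.0395)² = 0.0141;  (2·δu/u)² = (2×0.0101)² = 0.000411;  (−½·δq/q)² = (-0.5×0.0628)² = 0.000986
δQ/Q = √(0.0522) = 0.229
Q = 7.87e-05, so δQ = 0.229 × 7.87e-05 = 1.8e-05.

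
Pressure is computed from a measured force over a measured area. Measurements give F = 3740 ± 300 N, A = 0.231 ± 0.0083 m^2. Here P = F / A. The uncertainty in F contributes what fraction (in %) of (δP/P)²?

83.3%

(δP/P)² = (1·δF/F)² + (-1·δA/A)²
  F term: (1×0.0802)² = 0.00643
  A term: (-1×0.0359)² = 0.00129
Total = 0.00773. Share from F = 0.00643/0.00773 = 0.833.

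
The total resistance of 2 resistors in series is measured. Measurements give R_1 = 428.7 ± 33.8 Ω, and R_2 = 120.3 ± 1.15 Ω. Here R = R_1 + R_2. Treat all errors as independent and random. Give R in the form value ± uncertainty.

549.0 ± 33.8 Ω

For a sum/difference, combine absolute errors in quadrature:
  (δR_1)² = 1140;  (δR_2)² = 1.32
δR = √(1140) = 33.8 Ω
R = 549.0 Ω.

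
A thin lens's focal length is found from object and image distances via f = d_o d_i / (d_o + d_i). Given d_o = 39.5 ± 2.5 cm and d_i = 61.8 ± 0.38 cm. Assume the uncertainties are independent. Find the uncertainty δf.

∂f/∂d_o = (d_i/(d_o+d_i))² = 0.372;  ∂f/∂d_i = (d_o/(d_o+d_i))² = 0.152
δf = √((∂f/∂d_o · δd_o)² + (∂f/∂d_i · δd_i)²) = √(0.866 + 0.00334) = 0.932 cm

0.932 cm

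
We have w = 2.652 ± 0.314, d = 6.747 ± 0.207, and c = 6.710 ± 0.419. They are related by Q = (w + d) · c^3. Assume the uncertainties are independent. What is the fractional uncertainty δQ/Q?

0.192

Let u = w + d = 9.399. δu = √(δw² + δd²) = √(0.0986 + 0.0428) = 0.376, so δu/u = 0.0400.
Q is then a monomial in u, c:
δQ/Q = √((δu/u)² + (3·δc/c)²) = √(0.00160 + 0.0351) = 0.192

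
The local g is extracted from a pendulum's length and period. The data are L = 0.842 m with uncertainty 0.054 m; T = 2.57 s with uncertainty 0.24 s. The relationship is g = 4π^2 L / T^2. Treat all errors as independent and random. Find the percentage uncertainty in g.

19.7%

Each factor contributes (exponent × relative error)² to (δg/g)²:
  (1·δL/L)² = (1×0.0641)² = 0.00411;  (-2·δT/T)² = (-2×0.0934)² = 0.0349
δg/g = √(0.0390) = 0.197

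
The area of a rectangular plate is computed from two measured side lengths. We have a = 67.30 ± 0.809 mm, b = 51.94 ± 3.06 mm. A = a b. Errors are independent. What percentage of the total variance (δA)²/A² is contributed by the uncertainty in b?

(δA/A)² = (1·δa/a)² + (1·δb/b)²
  a term: (1×0.0120)² = 0.000144
  b term: (1×0.0589)² = 0.00347
Total = 0.00362. Share from b = 0.00347/0.00362 = 0.960.

96.0%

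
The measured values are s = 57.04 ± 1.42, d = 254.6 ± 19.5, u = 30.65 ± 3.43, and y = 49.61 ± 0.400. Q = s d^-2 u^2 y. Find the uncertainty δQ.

11.2

Relative error in a monomial: (δQ/Q)² = Σ (nᵢ · δxᵢ/xᵢ)².
  (1·δs/s)² = (1×0.0249)² = 0.000620;  (-2·δd/d)² = (-2×0.0766)² = 0.0235;  (2·δu/u)² = (2×0.112)² = 0.0501;  (1·δy/y)² = (1×0.00806)² = 6.5e-05
δQ/Q = √(0.0742) = 0.272
Q = 41.01, so δQ = 0.272 × 41.01 = 11.2.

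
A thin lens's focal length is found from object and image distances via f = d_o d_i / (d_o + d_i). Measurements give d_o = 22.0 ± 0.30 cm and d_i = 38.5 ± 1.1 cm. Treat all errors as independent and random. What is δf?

∂f/∂d_o = (d_i/(d_o+d_i))² = 0.405;  ∂f/∂d_i = (d_o/(d_o+d_i))² = 0.132
δf = √((∂f/∂d_o · δd_o)² + (∂f/∂d_i · δd_i)²) = √(0.0148 + 0.0212) = 0.190 cm

0.190 cm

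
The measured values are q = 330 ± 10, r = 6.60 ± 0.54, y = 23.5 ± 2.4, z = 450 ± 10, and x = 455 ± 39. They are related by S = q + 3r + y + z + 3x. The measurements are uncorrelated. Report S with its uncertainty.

Each term contributes (cᵢ δxᵢ)² to (δS)²:
  (δq)² = 100;  (3·δr)² = 2.62;  (δy)² = 5.76;  (δz)² = 100;  (3·δx)² = 13700
δS = √(13900) = 118
S = 2190.

2190 ± 118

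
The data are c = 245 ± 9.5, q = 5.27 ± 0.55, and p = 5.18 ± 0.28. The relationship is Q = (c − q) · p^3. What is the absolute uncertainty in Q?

Let u = c − q = 240. δu = √(δc² + δq²) = √(90.2 + 0.303) = 9.52, so δu/u = 0.0397.
Q is then a monomial in u, p:
δQ/Q = √((δu/u)² + (3·δp/p)²) = √(0.00158 + 0.0263) = 0.167
Q = 33300, so δQ = 0.167 × 33300 = 5560.

5560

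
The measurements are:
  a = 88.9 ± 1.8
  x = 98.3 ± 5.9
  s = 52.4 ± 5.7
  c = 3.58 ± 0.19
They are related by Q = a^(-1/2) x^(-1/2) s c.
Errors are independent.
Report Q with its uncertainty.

2.01 ± 0.251

Products/powers → add relative errors in quadrature, weighted by exponent:
  (−½·δa/a)² = (-0.5×0.0202)² = 0.000102;  (−½·δx/x)² = (-0.5×0.0600)² = 0.000901;  (1·δs/s)² = (1×0.109)² = 0.0118;  (1·δc/c)² = (1×0.0531)² = 0.00282
δQ/Q = √(0.0157) = 0.125
Q = 2.01, so δQ = 0.125 × 2.01 = 0.251.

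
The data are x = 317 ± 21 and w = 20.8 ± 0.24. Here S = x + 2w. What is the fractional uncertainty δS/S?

Each term contributes (cᵢ δxᵢ)² to (δS)²:
  (δx)² = 441;  (2·δw)² = 0.230
δS = √(441) = 21.0
S = 359, so δS/S = 21.0/359 = 0.0586.

0.0586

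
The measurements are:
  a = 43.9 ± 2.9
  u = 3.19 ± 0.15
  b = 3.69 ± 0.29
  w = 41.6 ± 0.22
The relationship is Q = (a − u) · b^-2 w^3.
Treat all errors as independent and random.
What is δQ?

37300

Let h = a − u = 40.7. δh = √(δa² + δu²) = √(8.41 + 0.0225) = 2.90, so δh/h = 0.0713.
Q is then a monomial in h, b, w:
δQ/Q = √((δh/h)² + (-2·δb/b)² + (3·δw/w)²) = √(0.00509 + 0.0247 + 0.000252) = 0.173
Q = 2.15e+05, so δQ = 0.173 × 2.15e+05 = 37300.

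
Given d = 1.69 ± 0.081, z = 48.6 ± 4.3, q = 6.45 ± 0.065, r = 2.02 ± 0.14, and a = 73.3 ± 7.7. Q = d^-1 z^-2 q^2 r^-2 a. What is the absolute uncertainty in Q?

For a monomial Q ∝ d^-1, z^-2, q^2, r^-2, a, fractional errors add in quadrature:
  (-1·δd/d)² = (-1×0.0479)² = 0.00230;  (-2·δz/z)² = (-2×0.0885)² = 0.0313;  (2·δq/q)² = (2×0.0101)² = 0.000406;  (-2·δr/r)² = (-2×0.0693)² = 0.0192;  (1·δa/a)² = (1×0.105)² = 0.0110
δQ/Q = √(0.0643) = 0.254
Q = 0.187, so δQ = 0.254 × 0.187 = 0.0475.

0.0475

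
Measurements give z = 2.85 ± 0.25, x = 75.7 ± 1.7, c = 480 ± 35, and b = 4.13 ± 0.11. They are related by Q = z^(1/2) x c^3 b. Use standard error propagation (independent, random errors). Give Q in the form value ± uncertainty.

Relative error in a monomial: (δQ/Q)² = Σ (nᵢ · δxᵢ/xᵢ)².
  (½·δz/z)² = (0.5×0.0877)² = 0.00192;  (1·δx/x)² = (1×0.0225)² = 0.000504;  (3·δc/c)² = (3×0.0729)² = 0.0479;  (1·δb/b)² = (1×0.0266)² = 0.000709
δQ/Q = √(0.0510) = 0.226
Q = 5.84e+10, so δQ = 0.226 × 5.84e+10 = 1.32e+10.

(5.84 ± 1.32) × 10^10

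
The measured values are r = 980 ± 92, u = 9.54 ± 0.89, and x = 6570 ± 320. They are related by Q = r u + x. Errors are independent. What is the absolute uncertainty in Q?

1280

Let p = r·u = 9350. δp/p = √((1·δr/r)² + (1·δu/u)²) = √(0.00881 + 0.00870) = 0.132, so δp = 1240.
Q = p + x: δQ = √(δp² + δx²) = √(1.53e+06 + 1.02e+05) = 1280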